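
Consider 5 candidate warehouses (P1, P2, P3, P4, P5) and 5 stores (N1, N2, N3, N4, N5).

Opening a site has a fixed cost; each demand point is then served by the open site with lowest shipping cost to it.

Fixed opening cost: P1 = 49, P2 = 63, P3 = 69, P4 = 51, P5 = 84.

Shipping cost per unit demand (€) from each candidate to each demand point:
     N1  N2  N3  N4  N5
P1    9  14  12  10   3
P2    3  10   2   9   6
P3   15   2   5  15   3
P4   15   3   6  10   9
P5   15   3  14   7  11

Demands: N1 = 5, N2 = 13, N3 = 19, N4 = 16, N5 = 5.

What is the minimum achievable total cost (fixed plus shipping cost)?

370

Open {P2, P3}: assign each demand point to its cheapest open site.
  N1→P2 5×3=15, N2→P3 13×2=26, N3→P2 19×2=38, N4→P2 16×9=144, N5→P3 5×3=15
  shipping cost 238, fixed 132 → total 370.
Compare {P2, P4}: shipping cost 266 + fixed 114 = 380.
Compare {P2, P5}: shipping cost 234 + fixed 147 = 381.
Compare {P1, P2, P4}: shipping cost 251 + fixed 163 = 414.
All other subsets cost ≥ 380. Minimum total cost: 370.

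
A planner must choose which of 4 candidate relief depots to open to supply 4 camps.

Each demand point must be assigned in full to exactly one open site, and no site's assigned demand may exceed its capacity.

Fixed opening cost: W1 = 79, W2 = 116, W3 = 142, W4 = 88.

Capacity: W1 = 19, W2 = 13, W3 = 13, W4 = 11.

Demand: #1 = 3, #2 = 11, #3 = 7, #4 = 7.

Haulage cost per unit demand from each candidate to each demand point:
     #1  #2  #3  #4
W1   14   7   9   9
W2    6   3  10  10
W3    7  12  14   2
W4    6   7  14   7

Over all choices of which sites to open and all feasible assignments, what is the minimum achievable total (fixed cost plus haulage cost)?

Open {W1, W4}; cheapest assignment that respects the capacities:
  W1 (cap 19, load 18): #2, #3 — cost 11×7 + 7×9 = 140
  W4 (cap 11, load 10): #1, #4 — cost 3×6 + 7×7 = 67
  Shipping 207, fixed 167 → total 374.
  Any other capacity-feasible assignment to {W1, W4} ships for at least 207.
Compare {W1, W2}: its best feasible assignment gives total 396.
Compare {W1, W3}: its best feasible assignment gives total 396.
Every other set of open sites that can feasibly serve all demand totals ≥ 396 even under its best assignment. Minimum: 374.

374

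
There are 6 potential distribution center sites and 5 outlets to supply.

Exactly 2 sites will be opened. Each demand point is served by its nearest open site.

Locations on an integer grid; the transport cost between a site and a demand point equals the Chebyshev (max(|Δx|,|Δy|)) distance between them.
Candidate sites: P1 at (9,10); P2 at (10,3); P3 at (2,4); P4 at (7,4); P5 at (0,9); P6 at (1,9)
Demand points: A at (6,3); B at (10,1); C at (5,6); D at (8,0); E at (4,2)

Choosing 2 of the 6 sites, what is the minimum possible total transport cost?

Open {P2, P4}.
  A→P4 1, B→P2 2, C→P4 2, D→P2 3, E→P4 3  ⇒ total 11.
Compare {P3, P4}: total 12.
Compare {P1, P4}: total 13.
No size-2 selection does better; minimum is 11.

11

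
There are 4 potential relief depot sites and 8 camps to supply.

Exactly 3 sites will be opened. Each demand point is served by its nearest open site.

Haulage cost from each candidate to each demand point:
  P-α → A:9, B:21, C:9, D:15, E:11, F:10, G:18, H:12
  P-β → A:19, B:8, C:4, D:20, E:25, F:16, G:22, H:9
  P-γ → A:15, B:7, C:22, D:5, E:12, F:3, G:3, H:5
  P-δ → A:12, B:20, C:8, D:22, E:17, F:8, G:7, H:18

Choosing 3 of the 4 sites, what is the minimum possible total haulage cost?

Open {P-α, P-β, P-γ}.
  A→P-α 9, B→P-γ 7, C→P-β 4, D→P-γ 5, E→P-α 11, F→P-γ 3, G→P-γ 3, H→P-γ 5  ⇒ total 47.
Compare {P-α, P-γ, P-δ}: total 51.
Compare {P-β, P-γ, P-δ}: total 51.
No size-3 selection does better; minimum is 47.

47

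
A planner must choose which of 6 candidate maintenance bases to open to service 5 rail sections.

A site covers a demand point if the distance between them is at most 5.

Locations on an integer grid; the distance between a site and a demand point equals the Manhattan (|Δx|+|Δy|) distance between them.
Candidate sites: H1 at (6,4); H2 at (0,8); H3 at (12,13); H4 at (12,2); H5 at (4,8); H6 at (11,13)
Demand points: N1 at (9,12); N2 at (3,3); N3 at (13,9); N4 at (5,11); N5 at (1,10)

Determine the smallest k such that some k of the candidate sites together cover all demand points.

3

Coverage sets (demand points within 5 of each site):
  H1: {N2}
  H2: {N5}
  H3: {N1, N3}
  H4: {}
  H5: {N4, N5}
  H6: {N1}
No 2 sites suffice: every size-2 union leaves at least one demand point uncovered.
But {H1, H3, H5} covers everything, so the minimum is 3.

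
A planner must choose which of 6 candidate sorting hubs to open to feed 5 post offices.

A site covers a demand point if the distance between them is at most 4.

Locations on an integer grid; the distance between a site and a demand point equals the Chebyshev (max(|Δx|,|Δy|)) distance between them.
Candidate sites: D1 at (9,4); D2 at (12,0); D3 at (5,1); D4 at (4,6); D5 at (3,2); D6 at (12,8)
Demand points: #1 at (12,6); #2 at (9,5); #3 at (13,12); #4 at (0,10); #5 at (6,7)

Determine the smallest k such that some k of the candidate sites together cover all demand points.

2

Coverage sets (demand points within 4 of each site):
  D1: {#1, #2, #5}
  D2: {}
  D3: {#2}
  D4: {#4, #5}
  D5: {}
  D6: {#1, #2, #3}
No single site covers all 5 demand points.
But {D4, D6} covers everything, so the minimum is 2.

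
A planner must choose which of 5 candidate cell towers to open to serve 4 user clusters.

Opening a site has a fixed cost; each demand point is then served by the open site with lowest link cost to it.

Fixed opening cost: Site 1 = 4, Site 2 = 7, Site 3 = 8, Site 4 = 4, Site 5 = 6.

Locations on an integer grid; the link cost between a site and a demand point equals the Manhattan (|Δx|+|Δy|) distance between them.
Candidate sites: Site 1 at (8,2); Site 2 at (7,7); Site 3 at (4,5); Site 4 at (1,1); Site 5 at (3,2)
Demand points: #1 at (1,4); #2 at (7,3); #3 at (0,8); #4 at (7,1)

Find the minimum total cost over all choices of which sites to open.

Open {Site 1, Site 4}: assign each demand point to its cheapest open site.
  #1→Site 4 3, #2→Site 1 2, #3→Site 4 8, #4→Site 1 2
  link cost 15, fixed 8 → total 23.
Compare {Site 1, Site 3}: link cost 15 + fixed 12 = 27.
Compare {Site 1, Site 5}: link cost 17 + fixed 10 = 27.
Compare {Site 4}: link cost 25 + fixed 4 = 29.
All other subsets cost ≥ 27. Minimum total cost: 23.

23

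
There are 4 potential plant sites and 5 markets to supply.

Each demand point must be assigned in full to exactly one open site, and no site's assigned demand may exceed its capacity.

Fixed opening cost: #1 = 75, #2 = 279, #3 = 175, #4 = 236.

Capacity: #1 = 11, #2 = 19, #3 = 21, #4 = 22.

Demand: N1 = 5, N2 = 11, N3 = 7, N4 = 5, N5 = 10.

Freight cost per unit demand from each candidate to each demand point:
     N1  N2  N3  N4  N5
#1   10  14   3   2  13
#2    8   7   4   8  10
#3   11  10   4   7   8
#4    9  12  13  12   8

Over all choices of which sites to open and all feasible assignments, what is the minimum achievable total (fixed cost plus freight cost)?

729

Open {#2, #3}; cheapest assignment that respects the capacities:
  #2 (cap 19, load 18): N2, N3 — cost 11×7 + 7×4 = 105
  #3 (cap 21, load 20): N1, N4, N5 — cost 5×11 + 5×7 + 10×8 = 170
  Shipping 275, fixed 454 → total 729.
  Any other capacity-feasible assignment to {#2, #3} ships for at least 275.
Compare {#3, #4}: its best feasible assignment gives total 734.
Compare {#1, #3, #4}: its best feasible assignment gives total 759.
Every other set of open sites that can feasibly serve all demand totals ≥ 734 even under its best assignment. Minimum: 729.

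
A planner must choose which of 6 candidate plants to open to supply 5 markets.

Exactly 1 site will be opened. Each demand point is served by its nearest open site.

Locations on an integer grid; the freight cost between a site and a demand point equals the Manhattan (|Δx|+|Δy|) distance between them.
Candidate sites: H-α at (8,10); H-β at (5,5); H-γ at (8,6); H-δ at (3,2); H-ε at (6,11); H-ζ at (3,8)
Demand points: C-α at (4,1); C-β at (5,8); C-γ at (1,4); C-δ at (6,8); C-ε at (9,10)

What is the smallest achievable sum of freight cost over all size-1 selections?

26

Open {H-β}.
  C-α→H-β 5, C-β→H-β 3, C-γ→H-β 5, C-δ→H-β 4, C-ε→H-β 9  ⇒ total 26.
Compare {H-ζ}: total 27.
Compare {H-γ}: total 32.
No size-1 selection does better; minimum is 26.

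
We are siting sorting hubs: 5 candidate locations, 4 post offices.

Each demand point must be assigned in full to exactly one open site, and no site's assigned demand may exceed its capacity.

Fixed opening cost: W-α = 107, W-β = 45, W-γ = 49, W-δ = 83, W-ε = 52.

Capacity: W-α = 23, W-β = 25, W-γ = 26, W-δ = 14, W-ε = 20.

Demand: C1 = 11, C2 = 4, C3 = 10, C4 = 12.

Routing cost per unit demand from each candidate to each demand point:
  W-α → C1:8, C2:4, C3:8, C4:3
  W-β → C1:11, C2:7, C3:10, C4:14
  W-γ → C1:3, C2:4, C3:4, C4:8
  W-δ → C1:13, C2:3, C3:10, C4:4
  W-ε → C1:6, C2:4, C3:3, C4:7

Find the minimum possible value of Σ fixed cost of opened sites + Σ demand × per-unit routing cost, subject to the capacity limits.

Open {W-γ, W-δ}; cheapest assignment that respects the capacities:
  W-γ (cap 26, load 25): C1, C2, C3 — cost 11×3 + 4×4 + 10×4 = 89
  W-δ (cap 14, load 12): C4 — cost 12×4 = 48
  Shipping 137, fixed 132 → total 269.
  Any other capacity-feasible assignment to {W-γ, W-δ} ships for at least 137.
Compare {W-γ, W-ε}: its best feasible assignment gives total 274.
Compare {W-α, W-γ}: its best feasible assignment gives total 281.
Every other set of open sites that can feasibly serve all demand totals ≥ 274 even under its best assignment. Minimum: 269.

269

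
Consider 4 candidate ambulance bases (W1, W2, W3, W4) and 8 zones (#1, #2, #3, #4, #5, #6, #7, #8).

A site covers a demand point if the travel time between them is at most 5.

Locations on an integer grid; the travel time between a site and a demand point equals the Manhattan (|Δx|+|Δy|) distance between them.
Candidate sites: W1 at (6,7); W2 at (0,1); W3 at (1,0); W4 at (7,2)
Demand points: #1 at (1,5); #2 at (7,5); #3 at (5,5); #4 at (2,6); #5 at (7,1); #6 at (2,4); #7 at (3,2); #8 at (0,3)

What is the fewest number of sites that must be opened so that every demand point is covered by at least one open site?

3

Coverage sets (demand points within 5 of each site):
  W1: {#2, #3, #4}
  W2: {#1, #6, #7, #8}
  W3: {#1, #6, #7, #8}
  W4: {#2, #3, #5, #7}
No 2 sites suffice: every size-2 union leaves at least one demand point uncovered.
But {W1, W2, W4} covers everything, so the minimum is 3.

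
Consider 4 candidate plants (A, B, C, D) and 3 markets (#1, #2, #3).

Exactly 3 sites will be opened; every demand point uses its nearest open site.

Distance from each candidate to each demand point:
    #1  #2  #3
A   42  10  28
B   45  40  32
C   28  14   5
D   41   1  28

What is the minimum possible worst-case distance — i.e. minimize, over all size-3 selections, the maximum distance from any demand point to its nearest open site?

28

Open {A, B, C}.
  Farthest demand point is #1 at distance 28 (to C); all others are ≤ 28.
With {A, C, D} the worst case is 28.
With {B, C, D} the worst case is 28.
No size-3 selection achieves below 28.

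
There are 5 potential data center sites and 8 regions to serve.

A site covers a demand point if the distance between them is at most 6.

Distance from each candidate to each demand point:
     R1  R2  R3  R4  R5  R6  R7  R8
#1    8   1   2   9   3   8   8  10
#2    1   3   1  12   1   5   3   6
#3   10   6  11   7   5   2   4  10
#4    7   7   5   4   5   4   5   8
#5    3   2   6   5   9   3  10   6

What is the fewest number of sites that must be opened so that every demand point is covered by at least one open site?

2

Coverage sets (demand points within 6 of each site):
  #1: {R2, R3, R5}
  #2: {R1, R2, R3, R5, R6, R7, R8}
  #3: {R2, R5, R6, R7}
  #4: {R3, R4, R5, R6, R7}
  #5: {R1, R2, R3, R4, R6, R8}
No single site covers all 8 demand points.
But {#2, #4} covers everything, so the minimum is 2.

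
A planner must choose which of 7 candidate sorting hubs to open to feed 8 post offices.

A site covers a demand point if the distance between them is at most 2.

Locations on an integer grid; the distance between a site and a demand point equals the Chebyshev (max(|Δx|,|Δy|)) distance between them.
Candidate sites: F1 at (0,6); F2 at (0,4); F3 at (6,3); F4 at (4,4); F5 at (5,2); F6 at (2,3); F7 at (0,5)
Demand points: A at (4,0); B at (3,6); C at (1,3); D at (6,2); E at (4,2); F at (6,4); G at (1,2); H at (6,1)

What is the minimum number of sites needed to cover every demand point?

Coverage sets (demand points within 2 of each site):
  F1: {}
  F2: {C, G}
  F3: {D, E, F, H}
  F4: {B, D, E, F}
  F5: {A, D, E, F, H}
  F6: {C, E, G}
  F7: {C}
No 2 sites suffice: every size-2 union leaves at least one demand point uncovered.
But {F2, F4, F5} covers everything, so the minimum is 3.

3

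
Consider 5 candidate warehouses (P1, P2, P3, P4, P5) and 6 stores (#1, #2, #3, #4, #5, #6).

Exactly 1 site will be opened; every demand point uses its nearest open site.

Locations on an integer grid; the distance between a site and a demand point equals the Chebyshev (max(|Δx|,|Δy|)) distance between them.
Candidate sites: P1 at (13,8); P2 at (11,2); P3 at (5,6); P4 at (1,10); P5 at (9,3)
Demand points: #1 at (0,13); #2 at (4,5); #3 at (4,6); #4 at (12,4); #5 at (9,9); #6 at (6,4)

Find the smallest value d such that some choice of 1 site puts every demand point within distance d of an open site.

Open {P3}.
  Farthest demand point is #1 at distance 7 (to P3); all others are ≤ 7.
With {P5} the worst case is 10.
With {P2} the worst case is 11.
No size-1 selection achieves below 7.

7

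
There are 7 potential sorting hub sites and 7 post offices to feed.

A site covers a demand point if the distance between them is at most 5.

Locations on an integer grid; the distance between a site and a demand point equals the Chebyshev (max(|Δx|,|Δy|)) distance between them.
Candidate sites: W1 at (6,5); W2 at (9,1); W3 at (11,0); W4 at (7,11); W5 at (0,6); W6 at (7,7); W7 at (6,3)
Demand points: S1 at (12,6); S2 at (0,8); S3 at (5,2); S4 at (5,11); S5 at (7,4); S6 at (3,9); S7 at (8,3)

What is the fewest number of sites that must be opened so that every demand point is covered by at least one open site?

2

Coverage sets (demand points within 5 of each site):
  W1: {S3, S5, S6, S7}
  W2: {S1, S3, S5, S7}
  W3: {S5, S7}
  W4: {S1, S4, S6}
  W5: {S2, S3, S4, S6}
  W6: {S1, S3, S4, S5, S6, S7}
  W7: {S3, S5, S7}
No single site covers all 7 demand points.
But {W2, W5} covers everything, so the minimum is 2.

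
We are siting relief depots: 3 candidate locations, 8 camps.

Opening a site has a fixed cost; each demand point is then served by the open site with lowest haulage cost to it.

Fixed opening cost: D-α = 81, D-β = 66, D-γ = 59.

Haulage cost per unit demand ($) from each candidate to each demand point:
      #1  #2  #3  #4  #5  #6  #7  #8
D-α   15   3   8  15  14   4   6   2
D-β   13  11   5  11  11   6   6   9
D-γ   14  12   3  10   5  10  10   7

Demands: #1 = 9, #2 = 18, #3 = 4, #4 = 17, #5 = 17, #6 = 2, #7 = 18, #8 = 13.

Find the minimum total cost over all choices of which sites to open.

Open {D-α, D-γ}: assign each demand point to its cheapest open site.
  #1→D-γ 9×14=126, #2→D-α 18×3=54, #3→D-γ 4×3=12, #4→D-γ 17×10=170, #5→D-γ 17×5=85, #6→D-α 2×4=8, #7→D-α 18×6=108, #8→D-α 13×2=26
  haulage cost 589, fixed 140 → total 729.
Compare {D-α, D-β, D-γ}: haulage cost 580 + fixed 206 = 786.
Compare {D-α, D-β}: haulage cost 707 + fixed 147 = 854.
Compare {D-β, D-γ}: haulage cost 793 + fixed 125 = 918.
All other subsets cost ≥ 786. Minimum total cost: 729.

729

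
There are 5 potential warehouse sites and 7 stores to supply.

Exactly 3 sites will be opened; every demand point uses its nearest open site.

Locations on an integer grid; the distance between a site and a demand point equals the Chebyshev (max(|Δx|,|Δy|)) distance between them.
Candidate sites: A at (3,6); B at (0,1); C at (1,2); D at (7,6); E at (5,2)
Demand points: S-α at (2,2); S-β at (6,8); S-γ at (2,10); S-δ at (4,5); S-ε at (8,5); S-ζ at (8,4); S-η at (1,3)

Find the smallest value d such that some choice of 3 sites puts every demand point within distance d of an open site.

4

Open {A, B, D}.
  Farthest demand point is S-γ at distance 4 (to A); all others are ≤ 4.
With {A, B, E} the worst case is 4.
With {A, C, D} the worst case is 4.
No size-3 selection achieves below 4.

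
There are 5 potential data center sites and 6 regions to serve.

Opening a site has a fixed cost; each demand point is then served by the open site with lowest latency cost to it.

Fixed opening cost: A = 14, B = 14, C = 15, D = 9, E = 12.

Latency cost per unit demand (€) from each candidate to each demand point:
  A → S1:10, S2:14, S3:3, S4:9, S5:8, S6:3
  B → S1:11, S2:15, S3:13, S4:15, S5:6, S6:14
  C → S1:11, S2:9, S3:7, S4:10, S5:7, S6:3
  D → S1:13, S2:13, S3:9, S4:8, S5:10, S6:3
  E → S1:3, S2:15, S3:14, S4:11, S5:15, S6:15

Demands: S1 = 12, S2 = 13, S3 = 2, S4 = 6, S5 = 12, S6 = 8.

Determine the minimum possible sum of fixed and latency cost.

Open {C, D, E}: assign each demand point to its cheapest open site.
  S1→E 12×3=36, S2→C 13×9=117, S3→C 2×7=14, S4→D 6×8=48, S5→C 12×7=84, S6→C 8×3=24
  latency cost 323, fixed 36 → total 359.
Compare {B, C, D, E}: latency cost 311 + fixed 50 = 361.
Compare {C, E}: latency cost 335 + fixed 27 = 362.
Compare {A, C, E}: latency cost 321 + fixed 41 = 362.
All other subsets cost ≥ 361. Minimum total cost: 359.

359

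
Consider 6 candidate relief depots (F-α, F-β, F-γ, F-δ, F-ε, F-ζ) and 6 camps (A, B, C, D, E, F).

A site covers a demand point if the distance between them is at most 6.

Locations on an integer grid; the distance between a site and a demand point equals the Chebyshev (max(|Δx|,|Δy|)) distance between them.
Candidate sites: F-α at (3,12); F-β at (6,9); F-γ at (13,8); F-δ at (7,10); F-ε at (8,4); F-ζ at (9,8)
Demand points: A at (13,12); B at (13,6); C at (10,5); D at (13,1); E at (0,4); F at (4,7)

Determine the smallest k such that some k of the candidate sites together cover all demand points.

Coverage sets (demand points within 6 of each site):
  F-α: {F}
  F-β: {C, E, F}
  F-γ: {A, B, C}
  F-δ: {A, B, C, F}
  F-ε: {B, C, D, F}
  F-ζ: {A, B, C, F}
No 2 sites suffice: every size-2 union leaves at least one demand point uncovered.
But {F-β, F-γ, F-ε} covers everything, so the minimum is 3.

3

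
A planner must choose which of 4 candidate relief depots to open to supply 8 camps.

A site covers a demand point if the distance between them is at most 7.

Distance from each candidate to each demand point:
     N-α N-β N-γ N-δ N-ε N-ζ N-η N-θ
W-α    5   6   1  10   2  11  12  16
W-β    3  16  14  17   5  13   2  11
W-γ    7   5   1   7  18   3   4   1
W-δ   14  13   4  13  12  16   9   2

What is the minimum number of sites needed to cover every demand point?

Coverage sets (demand points within 7 of each site):
  W-α: {N-α, N-β, N-γ, N-ε}
  W-β: {N-α, N-ε, N-η}
  W-γ: {N-α, N-β, N-γ, N-δ, N-ζ, N-η, N-θ}
  W-δ: {N-γ, N-θ}
No single site covers all 8 demand points.
But {W-α, W-γ} covers everything, so the minimum is 2.

2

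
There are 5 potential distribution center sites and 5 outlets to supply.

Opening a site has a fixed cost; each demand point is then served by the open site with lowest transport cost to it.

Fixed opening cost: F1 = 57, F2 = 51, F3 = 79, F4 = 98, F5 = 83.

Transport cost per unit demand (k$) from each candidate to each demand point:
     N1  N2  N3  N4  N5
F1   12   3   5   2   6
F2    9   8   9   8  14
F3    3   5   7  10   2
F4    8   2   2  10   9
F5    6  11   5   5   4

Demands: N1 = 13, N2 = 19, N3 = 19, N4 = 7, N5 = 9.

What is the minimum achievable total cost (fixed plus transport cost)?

359

Open {F1, F3}: assign each demand point to its cheapest open site.
  N1→F3 13×3=39, N2→F1 19×3=57, N3→F1 19×5=95, N4→F1 7×2=14, N5→F3 9×2=18
  transport cost 223, fixed 136 → total 359.
Compare {F3, F4}: transport cost 203 + fixed 177 = 380.
Compare {F1, F3, F4}: transport cost 147 + fixed 234 = 381.
Compare {F1, F4}: transport cost 248 + fixed 155 = 403.
All other subsets cost ≥ 380. Minimum total cost: 359.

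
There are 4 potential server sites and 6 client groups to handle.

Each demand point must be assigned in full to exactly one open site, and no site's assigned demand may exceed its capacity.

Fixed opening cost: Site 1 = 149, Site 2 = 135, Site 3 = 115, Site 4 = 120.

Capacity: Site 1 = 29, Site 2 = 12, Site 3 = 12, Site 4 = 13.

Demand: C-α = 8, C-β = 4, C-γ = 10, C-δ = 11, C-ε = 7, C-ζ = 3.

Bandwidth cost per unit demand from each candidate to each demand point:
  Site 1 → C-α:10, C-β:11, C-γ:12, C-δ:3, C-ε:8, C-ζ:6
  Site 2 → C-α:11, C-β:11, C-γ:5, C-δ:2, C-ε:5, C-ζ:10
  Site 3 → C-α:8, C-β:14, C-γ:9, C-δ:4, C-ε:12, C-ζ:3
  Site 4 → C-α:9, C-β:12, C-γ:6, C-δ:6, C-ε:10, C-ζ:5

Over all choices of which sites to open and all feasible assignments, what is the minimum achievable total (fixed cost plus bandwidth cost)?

Open {Site 1, Site 3, Site 4}; cheapest assignment that respects the capacities:
  Site 1 (cap 29, load 22): C-β, C-δ, C-ε — cost 4×11 + 11×3 + 7×8 = 133
  Site 3 (cap 12, load 11): C-α, C-ζ — cost 8×8 + 3×3 = 73
  Site 4 (cap 13, load 10): C-γ — cost 10×6 = 60
  Shipping 266, fixed 384 → total 650.
  Any other capacity-feasible assignment to {Site 1, Site 3, Site 4} ships for at least 266.
Compare {Site 1, Site 2, Site 3}: its best feasible assignment gives total 655.
Compare {Site 1, Site 2, Site 4}: its best feasible assignment gives total 671.
Every other set of open sites that can feasibly serve all demand totals ≥ 655 even under its best assignment. Minimum: 650.

650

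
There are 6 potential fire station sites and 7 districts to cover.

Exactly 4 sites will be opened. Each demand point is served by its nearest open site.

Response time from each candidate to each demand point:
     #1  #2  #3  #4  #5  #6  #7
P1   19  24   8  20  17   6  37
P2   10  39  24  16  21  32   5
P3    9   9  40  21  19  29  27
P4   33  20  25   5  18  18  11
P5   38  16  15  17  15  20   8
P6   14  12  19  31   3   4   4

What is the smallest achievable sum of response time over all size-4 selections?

42

Open {P1, P3, P4, P6}.
  #1→P3 9, #2→P3 9, #3→P1 8, #4→P4 5, #5→P6 3, #6→P6 4, #7→P6 4  ⇒ total 42.
Compare {P1, P2, P4, P6}: total 46.
Compare {P3, P4, P5, P6}: total 49.
No size-4 selection does better; minimum is 42.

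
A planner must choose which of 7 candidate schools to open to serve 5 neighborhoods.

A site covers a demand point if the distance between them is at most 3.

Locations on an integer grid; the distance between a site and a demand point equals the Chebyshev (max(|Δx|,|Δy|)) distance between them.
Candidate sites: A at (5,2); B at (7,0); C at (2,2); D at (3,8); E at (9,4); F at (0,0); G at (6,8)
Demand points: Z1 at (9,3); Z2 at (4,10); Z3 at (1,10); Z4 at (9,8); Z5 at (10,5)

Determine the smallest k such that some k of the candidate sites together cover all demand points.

3

Coverage sets (demand points within 3 of each site):
  A: {}
  B: {Z1}
  C: {}
  D: {Z2, Z3}
  E: {Z1, Z5}
  F: {}
  G: {Z2, Z4}
No 2 sites suffice: every size-2 union leaves at least one demand point uncovered.
But {D, E, G} covers everything, so the minimum is 3.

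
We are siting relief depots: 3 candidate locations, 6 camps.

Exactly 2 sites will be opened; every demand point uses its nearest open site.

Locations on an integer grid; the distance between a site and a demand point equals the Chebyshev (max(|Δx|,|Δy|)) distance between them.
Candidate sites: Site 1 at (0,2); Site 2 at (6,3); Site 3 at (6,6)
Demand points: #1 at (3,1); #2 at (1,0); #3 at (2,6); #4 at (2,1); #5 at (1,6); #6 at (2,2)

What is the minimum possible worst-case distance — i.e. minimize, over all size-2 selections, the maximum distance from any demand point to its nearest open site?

4

Open {Site 1, Site 2}.
  Farthest demand point is #3 at distance 4 (to Site 1); all others are ≤ 4.
With {Site 1, Site 3} the worst case is 4.
With {Site 2, Site 3} the worst case is 5.
No size-2 selection achieves below 4.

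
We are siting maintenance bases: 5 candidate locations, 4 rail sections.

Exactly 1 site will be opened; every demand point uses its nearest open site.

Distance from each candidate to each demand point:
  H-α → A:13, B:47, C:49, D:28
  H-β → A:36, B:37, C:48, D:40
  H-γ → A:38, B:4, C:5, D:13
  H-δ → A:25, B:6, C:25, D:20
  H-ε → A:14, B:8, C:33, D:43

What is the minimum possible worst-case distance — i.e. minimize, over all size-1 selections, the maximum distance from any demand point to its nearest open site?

Open {H-δ}.
  Farthest demand point is A at distance 25 (to H-δ); all others are ≤ 25.
With {H-γ} the worst case is 38.
With {H-ε} the worst case is 43.
No size-1 selection achieves below 25.

25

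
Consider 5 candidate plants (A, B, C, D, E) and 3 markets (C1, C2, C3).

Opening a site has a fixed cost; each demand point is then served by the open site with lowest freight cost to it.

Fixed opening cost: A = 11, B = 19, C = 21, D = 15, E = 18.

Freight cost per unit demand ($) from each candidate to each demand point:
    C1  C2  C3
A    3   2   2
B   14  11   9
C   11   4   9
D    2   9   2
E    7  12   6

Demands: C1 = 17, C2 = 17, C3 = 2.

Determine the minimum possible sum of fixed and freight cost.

Open {A, D}: assign each demand point to its cheapest open site.
  C1→D 17×2=34, C2→A 17×2=34, C3→A 2×2=4
  freight cost 72, fixed 26 → total 98.
Compare {A}: freight cost 89 + fixed 11 = 100.
Compare {A, D, E}: freight cost 72 + fixed 44 = 116.
Compare {A, B, D}: freight cost 72 + fixed 45 = 117.
All other subsets cost ≥ 100. Minimum total cost: 98.

98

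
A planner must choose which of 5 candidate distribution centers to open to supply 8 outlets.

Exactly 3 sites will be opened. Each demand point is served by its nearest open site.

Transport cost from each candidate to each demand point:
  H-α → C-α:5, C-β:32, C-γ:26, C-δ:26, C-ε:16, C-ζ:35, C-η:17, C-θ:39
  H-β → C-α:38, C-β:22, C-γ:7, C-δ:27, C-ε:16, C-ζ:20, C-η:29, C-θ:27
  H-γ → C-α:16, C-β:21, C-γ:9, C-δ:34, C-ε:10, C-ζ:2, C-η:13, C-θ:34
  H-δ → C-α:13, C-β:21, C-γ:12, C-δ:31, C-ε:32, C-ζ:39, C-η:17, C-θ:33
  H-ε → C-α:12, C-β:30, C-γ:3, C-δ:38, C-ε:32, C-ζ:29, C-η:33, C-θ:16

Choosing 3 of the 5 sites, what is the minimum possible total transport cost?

Open {H-α, H-γ, H-ε}.
  C-α→H-α 5, C-β→H-γ 21, C-γ→H-ε 3, C-δ→H-α 26, C-ε→H-γ 10, C-ζ→H-γ 2, C-η→H-γ 13, C-θ→H-ε 16  ⇒ total 96.
Compare {H-β, H-γ, H-ε}: total 104.
Compare {H-γ, H-δ, H-ε}: total 108.
No size-3 selection does better; minimum is 96.

96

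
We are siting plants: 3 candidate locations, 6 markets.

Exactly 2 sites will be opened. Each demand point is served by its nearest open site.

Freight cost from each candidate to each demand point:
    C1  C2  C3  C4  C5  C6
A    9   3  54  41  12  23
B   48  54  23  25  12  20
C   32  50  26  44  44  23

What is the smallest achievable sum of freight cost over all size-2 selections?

92

Open {A, B}.
  C1→A 9, C2→A 3, C3→B 23, C4→B 25, C5→A 12, C6→B 20  ⇒ total 92.
Compare {A, C}: total 114.
Compare {B, C}: total 162.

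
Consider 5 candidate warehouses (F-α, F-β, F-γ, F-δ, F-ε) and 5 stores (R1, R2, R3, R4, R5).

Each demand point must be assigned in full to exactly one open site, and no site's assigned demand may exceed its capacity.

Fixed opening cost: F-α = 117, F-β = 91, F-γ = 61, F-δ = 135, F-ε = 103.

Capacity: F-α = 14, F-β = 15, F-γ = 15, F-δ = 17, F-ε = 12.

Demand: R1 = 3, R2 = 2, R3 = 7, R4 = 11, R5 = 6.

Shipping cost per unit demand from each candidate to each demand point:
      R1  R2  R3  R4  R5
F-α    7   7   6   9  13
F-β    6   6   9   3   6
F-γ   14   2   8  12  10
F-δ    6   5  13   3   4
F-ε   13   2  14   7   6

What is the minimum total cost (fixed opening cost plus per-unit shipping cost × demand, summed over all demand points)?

323

Open {F-β, F-γ}; cheapest assignment that respects the capacities:
  F-β (cap 15, load 14): R1, R4 — cost 3×6 + 11×3 = 51
  F-γ (cap 15, load 15): R2, R3, R5 — cost 2×2 + 7×8 + 6×10 = 120
  Shipping 171, fixed 152 → total 323.
  Any other capacity-feasible assignment to {F-β, F-γ} ships for at least 171.
Compare {F-γ, F-δ}: its best feasible assignment gives total 355.
Compare {F-β, F-δ}: its best feasible assignment gives total 376.
Every other set of open sites that can feasibly serve all demand totals ≥ 355 even under its best assignment. Minimum: 323.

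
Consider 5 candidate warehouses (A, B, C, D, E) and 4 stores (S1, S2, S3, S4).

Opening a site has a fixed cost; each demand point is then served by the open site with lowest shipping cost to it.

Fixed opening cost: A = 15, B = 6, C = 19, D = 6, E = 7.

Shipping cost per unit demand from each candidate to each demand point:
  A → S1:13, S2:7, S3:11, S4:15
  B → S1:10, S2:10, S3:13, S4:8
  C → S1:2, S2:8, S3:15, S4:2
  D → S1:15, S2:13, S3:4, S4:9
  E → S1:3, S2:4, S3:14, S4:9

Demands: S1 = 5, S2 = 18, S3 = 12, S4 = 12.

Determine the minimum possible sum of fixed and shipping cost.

186

Open {C, D, E}: assign each demand point to its cheapest open site.
  S1→C 5×2=10, S2→E 18×4=72, S3→D 12×4=48, S4→C 12×2=24
  shipping cost 154, fixed 32 → total 186.
Compare {B, C, D, E}: shipping cost 154 + fixed 38 = 192.
Compare {A, C, D, E}: shipping cost 154 + fixed 47 = 201.
Compare {A, B, C, D, E}: shipping cost 154 + fixed 53 = 207.
All other subsets cost ≥ 192. Minimum total cost: 186.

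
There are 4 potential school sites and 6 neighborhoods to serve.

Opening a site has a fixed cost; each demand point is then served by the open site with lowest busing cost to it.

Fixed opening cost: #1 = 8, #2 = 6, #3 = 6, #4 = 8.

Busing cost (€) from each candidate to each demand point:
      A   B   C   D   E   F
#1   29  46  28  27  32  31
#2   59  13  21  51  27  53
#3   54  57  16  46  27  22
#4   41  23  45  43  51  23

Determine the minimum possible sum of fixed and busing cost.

154

Open {#1, #2, #3}: assign each demand point to its cheapest open site.
  A→#1 29, B→#2 13, C→#3 16, D→#1 27, E→#2 27, F→#3 22
  busing cost 134, fixed 20 → total 154.
Compare {#1, #2}: busing cost 148 + fixed 14 = 162.
Compare {#1, #2, #4}: busing cost 140 + fixed 22 = 162.
Compare {#1, #2, #3, #4}: busing cost 134 + fixed 28 = 162.
All other subsets cost ≥ 162. Minimum total cost: 154.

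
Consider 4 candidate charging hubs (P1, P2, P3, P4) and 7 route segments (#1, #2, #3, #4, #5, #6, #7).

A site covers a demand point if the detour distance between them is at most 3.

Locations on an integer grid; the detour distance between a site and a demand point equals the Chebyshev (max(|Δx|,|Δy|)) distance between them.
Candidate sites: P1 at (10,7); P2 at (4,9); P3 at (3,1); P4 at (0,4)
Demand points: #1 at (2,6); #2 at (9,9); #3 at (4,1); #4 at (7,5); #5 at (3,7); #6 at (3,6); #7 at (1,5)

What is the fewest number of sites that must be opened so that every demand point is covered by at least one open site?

3

Coverage sets (demand points within 3 of each site):
  P1: {#2, #4}
  P2: {#1, #5, #6}
  P3: {#3}
  P4: {#1, #5, #6, #7}
No 2 sites suffice: every size-2 union leaves at least one demand point uncovered.
But {P1, P3, P4} covers everything, so the minimum is 3.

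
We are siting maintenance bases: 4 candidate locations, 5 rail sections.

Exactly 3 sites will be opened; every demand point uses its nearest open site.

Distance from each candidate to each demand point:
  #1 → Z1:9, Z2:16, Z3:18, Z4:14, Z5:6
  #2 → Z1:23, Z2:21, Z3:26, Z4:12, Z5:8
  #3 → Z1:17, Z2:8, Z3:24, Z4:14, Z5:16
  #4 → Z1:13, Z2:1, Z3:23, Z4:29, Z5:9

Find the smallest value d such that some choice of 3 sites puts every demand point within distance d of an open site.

18

Open {#1, #2, #3}.
  Farthest demand point is Z3 at distance 18 (to #1); all others are ≤ 18.
With {#1, #2, #4} the worst case is 18.
With {#1, #3, #4} the worst case is 18.
No size-3 selection achieves below 18.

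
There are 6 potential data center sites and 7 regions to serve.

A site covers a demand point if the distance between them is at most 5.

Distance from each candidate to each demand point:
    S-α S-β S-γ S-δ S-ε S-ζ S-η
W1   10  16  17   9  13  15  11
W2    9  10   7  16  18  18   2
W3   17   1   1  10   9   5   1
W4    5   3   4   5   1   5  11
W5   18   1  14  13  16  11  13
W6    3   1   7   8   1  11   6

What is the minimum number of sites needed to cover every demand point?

Coverage sets (demand points within 5 of each site):
  W1: {}
  W2: {S-η}
  W3: {S-β, S-γ, S-ζ, S-η}
  W4: {S-α, S-β, S-γ, S-δ, S-ε, S-ζ}
  W5: {S-β}
  W6: {S-α, S-β, S-ε}
No single site covers all 7 demand points.
But {W2, W4} covers everything, so the minimum is 2.

2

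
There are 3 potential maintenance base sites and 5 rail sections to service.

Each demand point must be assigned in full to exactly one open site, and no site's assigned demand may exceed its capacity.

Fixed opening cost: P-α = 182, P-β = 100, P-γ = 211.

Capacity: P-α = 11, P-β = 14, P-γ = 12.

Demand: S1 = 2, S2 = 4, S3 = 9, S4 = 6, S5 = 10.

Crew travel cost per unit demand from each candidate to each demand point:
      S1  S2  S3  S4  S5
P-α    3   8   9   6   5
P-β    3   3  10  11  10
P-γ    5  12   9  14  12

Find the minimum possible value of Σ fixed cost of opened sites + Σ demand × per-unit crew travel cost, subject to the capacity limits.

708

Open {P-α, P-β, P-γ}; cheapest assignment that respects the capacities:
  P-α (cap 11, load 10): S5 — cost 10×5 = 50
  P-β (cap 14, load 12): S1, S2, S4 — cost 2×3 + 4×3 + 6×11 = 84
  P-γ (cap 12, load 9): S3 — cost 9×9 = 81
  Shipping 215, fixed 493 → total 708.
  Any other capacity-feasible assignment to {P-α, P-β, P-γ} ships for at least 215.
Total demand is 31 and no other set of sites has combined capacity ≥ 31, so {P-α, P-β, P-γ} is the only feasible choice of open sites. Minimum: 708.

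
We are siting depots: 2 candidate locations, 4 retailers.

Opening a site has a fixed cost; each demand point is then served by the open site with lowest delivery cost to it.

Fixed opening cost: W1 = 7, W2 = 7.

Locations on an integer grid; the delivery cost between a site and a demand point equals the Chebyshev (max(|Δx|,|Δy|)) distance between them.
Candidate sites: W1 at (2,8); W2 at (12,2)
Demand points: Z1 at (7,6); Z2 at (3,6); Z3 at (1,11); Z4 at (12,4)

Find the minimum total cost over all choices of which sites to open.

Open {W1, W2}: assign each demand point to its cheapest open site.
  Z1→W1 5, Z2→W1 2, Z3→W1 3, Z4→W2 2
  delivery cost 12, fixed 14 → total 26.
Compare {W1}: delivery cost 20 + fixed 7 = 27.
Compare {W2}: delivery cost 27 + fixed 7 = 34.

26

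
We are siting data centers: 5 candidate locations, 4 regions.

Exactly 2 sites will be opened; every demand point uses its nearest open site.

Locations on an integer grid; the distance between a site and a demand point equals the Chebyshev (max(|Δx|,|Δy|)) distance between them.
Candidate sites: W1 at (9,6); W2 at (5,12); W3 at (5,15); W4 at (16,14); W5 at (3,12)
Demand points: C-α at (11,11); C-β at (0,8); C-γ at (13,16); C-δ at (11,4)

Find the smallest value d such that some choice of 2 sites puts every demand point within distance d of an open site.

Open {W1, W2}.
  Farthest demand point is C-γ at distance 8 (to W2); all others are ≤ 8.
With {W1, W3} the worst case is 8.
With {W2, W3} the worst case is 8.
No size-2 selection achieves below 8.

8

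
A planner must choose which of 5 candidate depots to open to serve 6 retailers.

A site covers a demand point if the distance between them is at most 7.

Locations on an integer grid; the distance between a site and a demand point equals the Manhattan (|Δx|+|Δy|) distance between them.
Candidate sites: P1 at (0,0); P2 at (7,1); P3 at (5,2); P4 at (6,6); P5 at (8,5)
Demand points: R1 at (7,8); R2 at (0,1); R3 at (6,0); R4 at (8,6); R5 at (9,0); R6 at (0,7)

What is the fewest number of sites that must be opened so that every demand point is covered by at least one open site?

2

Coverage sets (demand points within 7 of each site):
  P1: {R2, R3, R6}
  P2: {R1, R2, R3, R4, R5}
  P3: {R2, R3, R4, R5}
  P4: {R1, R3, R4, R6}
  P5: {R1, R3, R4, R5}
No single site covers all 6 demand points.
But {P1, P2} covers everything, so the minimum is 2.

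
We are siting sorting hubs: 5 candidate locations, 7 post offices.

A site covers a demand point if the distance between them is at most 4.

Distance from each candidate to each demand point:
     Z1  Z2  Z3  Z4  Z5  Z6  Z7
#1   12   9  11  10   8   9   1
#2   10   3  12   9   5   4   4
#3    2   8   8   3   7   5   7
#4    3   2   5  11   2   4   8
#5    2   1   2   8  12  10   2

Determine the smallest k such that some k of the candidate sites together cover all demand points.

Coverage sets (demand points within 4 of each site):
  #1: {Z7}
  #2: {Z2, Z6, Z7}
  #3: {Z1, Z4}
  #4: {Z1, Z2, Z5, Z6}
  #5: {Z1, Z2, Z3, Z7}
No 2 sites suffice: every size-2 union leaves at least one demand point uncovered.
But {#3, #4, #5} covers everything, so the minimum is 3.

3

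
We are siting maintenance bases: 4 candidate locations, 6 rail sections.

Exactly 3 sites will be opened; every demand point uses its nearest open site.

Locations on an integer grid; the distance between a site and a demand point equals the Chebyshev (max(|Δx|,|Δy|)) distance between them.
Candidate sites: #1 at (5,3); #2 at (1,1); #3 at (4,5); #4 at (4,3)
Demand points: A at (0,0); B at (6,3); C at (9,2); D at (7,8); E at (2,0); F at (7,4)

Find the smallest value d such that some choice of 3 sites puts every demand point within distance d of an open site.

4

Open {#1, #2, #3}.
  Farthest demand point is C at distance 4 (to #1); all others are ≤ 4.
With {#1, #3, #4} the worst case is 4.
With {#1, #2, #4} the worst case is 5.
No size-3 selection achieves below 4.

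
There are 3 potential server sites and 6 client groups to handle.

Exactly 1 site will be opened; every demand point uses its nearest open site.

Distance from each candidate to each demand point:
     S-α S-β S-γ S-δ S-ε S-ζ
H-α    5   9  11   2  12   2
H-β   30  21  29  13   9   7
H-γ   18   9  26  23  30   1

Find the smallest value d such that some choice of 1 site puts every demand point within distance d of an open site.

12

Open {H-α}.
  Farthest demand point is S-ε at distance 12 (to H-α); all others are ≤ 12.
With {H-β} the worst case is 30.
With {H-γ} the worst case is 30.
No size-1 selection achieves below 12.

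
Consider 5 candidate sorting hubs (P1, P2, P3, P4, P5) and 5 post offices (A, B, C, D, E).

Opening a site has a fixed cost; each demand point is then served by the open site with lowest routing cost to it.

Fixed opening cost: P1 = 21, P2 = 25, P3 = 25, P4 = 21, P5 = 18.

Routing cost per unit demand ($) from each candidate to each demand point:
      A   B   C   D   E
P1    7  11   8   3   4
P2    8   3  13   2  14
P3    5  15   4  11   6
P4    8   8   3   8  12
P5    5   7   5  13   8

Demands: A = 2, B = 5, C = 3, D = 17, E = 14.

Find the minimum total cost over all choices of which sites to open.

Open {P1, P2}: assign each demand point to its cheapest open site.
  A→P1 2×7=14, B→P2 5×3=15, C→P1 3×8=24, D→P2 17×2=34, E→P1 14×4=56
  routing cost 143, fixed 46 → total 189.
Compare {P1, P2, P5}: routing cost 130 + fixed 64 = 194.
Compare {P1, P2, P4}: routing cost 128 + fixed 67 = 195.
Compare {P1, P2, P3}: routing cost 127 + fixed 71 = 198.
All other subsets cost ≥ 194. Minimum total cost: 189.

189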